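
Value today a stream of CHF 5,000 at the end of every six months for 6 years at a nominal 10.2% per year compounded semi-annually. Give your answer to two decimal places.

CHF 44,067.37

With 2 periods per year: i = 0.051, n = 12.
Annuity factor a(12|0.051) = 8.813475; PV = 5000 × 8.813475 = 44,067.3742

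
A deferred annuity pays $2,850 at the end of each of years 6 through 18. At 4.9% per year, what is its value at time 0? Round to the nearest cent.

Value one period before first payment (t=5): 2850 × [1 − (1+0.049)^(−13)] / 0.049 = 2850 × 9.450383 = 26,933.5925
Discount back 5 years: 26,933.5925 × (1+0.049)^(−5) = 26,933.5925 × 0.787268 = 21,203.9536

$21,203.95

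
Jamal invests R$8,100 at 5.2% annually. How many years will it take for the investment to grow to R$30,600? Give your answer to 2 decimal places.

(1+i)^n = 30600/8100 = 3.77778, so n = ln 3.77778 / ln 1.052 = 26.2193 years

26.22 years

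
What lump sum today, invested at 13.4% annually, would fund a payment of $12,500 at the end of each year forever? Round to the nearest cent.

PV = PMT / i = 12500 / 0.134 = 93,283.5821

$93,283.58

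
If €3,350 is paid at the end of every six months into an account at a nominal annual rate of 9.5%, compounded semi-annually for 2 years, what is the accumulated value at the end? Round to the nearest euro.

With 2 periods per year: i = 0.0475, n = 4.
FV = 3350 × [(1+0.0475)^4 − 1] / 0.0475 = 3350 × 4.294132 = 14,385.3428

€14,385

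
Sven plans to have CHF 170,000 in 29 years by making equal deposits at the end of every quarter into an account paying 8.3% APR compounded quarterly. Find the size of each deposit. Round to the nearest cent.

With 4 periods per year: i = 0.02075, n = 116.
PMT = 170000 / ( [(1+0.02075)^116 − 1] / 0.02075 ) = 170000 / 473.759722 = 358.8317

CHF 358.83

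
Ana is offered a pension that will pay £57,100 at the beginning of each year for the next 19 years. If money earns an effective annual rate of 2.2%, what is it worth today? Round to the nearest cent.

£898,281.05

PV = PMT · [1 − (1+i)^(−n)] / i × (1+i) = 57100 · 15.731717 = 898,281.0452
(annuity-due: payments at period start, so ×(1+i).)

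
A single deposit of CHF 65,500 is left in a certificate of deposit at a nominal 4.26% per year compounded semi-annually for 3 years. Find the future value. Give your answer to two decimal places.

With 2 periods per year: i = 0.0213, n = 6.
65,500 × (1+0.0213)^6 = 65,500 × 1.134802 = 74,329.5137

CHF 74,329.51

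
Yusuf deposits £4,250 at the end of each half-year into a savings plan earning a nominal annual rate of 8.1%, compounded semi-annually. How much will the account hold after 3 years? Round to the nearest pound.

With 2 periods per year: i = 0.0405, n = 6.
FV = PMT · [(1+i)^n − 1] / i = 4250 · 6.641318 = 28,225.6002

£28,226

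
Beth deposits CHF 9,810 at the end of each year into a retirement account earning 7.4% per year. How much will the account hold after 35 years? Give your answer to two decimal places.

FV = PMT · [(1+i)^n − 1] / i = 9810 · 150.892662 = 1,480,257.0190

CHF 1,480,257.02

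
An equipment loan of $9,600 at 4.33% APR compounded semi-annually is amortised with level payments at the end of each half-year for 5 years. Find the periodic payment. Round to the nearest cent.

With 2 periods per year: i = 0.02165, n = 10.
PMT = 9600 / ( [1 − (1+0.02165)^(−10)] / 0.02165 ) = 9600 / 8.905530 = 1,077.9818

$1,077.98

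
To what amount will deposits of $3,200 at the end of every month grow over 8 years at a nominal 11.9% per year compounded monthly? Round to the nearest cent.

$509,450.25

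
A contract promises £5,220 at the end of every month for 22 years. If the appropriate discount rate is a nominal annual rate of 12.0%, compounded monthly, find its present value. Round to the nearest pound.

£484,258

With 12 periods per year: i = 0.01, n = 264.
Annuity factor a(264|0.01) = 92.769683; PV = 5220 × 92.769683 = 484,257.7468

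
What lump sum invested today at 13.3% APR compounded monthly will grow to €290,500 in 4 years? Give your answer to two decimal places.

€171,148.25

Periodic rate i = 0.133/12 = 0.0110833; n = 4 × 12 = 48 periods.
PV = 290,500 / (1 + 0.0110833)^48 = 290,500 / 1.697359 = 171,148.2498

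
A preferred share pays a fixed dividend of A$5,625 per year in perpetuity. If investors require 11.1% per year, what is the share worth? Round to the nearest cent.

PV = C/r = 5625/0.111 = 50,675.6757

A$50,675.68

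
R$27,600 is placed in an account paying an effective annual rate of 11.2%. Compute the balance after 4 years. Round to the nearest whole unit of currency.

27,600 × (1+0.112)^4 = 27,600 × 1.529041 = 42,201.5334

R$42,202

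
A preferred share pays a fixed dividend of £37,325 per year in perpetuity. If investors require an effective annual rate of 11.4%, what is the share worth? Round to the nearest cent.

PV = PMT / i = 37325 / 0.114 = 327,412.2807

£327,412.28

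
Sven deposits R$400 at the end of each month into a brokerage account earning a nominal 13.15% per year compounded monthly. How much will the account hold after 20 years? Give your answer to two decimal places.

Periodic rate i = 0.1315/12 = 0.0109583; n = 20 × 12 = 240 periods.
Accumulation factor s(240|0.0109583) = 1156.809816; FV = 400 × 1156.809816 = 462,723.9265

R$462,723.93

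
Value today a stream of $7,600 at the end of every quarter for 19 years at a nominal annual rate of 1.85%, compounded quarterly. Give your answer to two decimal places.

$486,067.63

Periodic rate i = 0.0185/4 = 0.004625; n = 19 × 4 = 76 periods.
PV = PMT · [1 − (1+i)^(−n)] / i = 7600 · 63.956267 = 486,067.6271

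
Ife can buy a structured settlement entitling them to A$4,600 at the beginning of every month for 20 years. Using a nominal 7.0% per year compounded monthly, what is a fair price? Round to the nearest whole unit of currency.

A$596,781

Periodic rate i = 0.07/12 = 0.00583333; n = 20 × 12 = 240 periods.
Annuity factor a(240|0.00583333) × (1+i) = 129.734904; PV = 4600 × 129.734904 = 596,780.5605
Payments are at the start of each period, so multiply by (1+i).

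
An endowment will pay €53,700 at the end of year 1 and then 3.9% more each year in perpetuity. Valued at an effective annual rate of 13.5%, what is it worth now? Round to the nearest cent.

€559,375.00

PV = D₁/(r − g) = 53700/(0.135 − 0.039) = 559,375.0000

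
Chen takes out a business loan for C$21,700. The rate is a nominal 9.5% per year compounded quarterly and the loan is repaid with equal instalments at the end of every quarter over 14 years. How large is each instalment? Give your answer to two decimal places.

C$704.66

Periodic rate i = 0.095/4 = 0.02375; n = 14 × 4 = 56 periods.
PMT = 21700 / ( [1 − (1+0.02375)^(−56)] / 0.02375 ) = 21700 / 30.794884 = 704.6625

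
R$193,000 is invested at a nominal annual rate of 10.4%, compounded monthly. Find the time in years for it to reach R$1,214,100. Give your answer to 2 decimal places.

17.76 years

Periodic rate i = 0.104/12 = 0.00866667.
(1+i)^n = 1.2141e+06/193000 = 6.29067, so n = ln 6.29067 / ln 1.00867 = 213.1184 months
= 213.1184/12 years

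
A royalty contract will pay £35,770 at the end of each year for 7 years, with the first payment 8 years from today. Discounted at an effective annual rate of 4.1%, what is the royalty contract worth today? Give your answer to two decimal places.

£161,458.32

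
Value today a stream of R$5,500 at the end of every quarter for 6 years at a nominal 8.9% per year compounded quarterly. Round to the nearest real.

R$101,423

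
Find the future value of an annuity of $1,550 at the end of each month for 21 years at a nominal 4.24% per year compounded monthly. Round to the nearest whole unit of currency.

$628,313

i = 0.0424/12 = 0.00353333 per month; n = 21·12 = 252.
Accumulation factor s(252|0.00353333) = 405.363343; FV = 1550 × 405.363343 = 628,313.1809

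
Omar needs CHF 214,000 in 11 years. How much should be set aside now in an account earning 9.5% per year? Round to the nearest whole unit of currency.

Discount factor = (1+0.095)^(−11) = 0.368506; PV = 214,000 × 0.368506 = 78,860.3068

CHF 78,860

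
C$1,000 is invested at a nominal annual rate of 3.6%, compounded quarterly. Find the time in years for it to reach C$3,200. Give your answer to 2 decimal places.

32.45 years

Periodic rate i = 0.036/4 = 0.009.
(1+i)^n = 3200/1000 = 3.20000, so n = ln 3.20000 / ln 1.009 = 129.8197 quarters
= 129.8197/4 years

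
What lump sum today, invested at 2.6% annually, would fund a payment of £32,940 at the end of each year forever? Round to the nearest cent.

PV = C/r = 32940/0.026 = 1,266,923.0769

£1,266,923.08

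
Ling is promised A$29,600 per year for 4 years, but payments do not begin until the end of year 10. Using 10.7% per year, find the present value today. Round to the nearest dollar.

A$37,022

PV at t=9 (ordinary 4-year annuity): 29600 × a(4|0.107) = 29600 × 3.122423 = 92,423.7125
Discount back 9 years: 92,423.7125 × (1+0.107)^(−9) = 92,423.7125 × 0.400564 = 37,021.5691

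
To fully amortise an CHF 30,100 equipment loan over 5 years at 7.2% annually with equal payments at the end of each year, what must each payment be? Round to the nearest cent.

CHF 7,380.46

Annuity-PV factor = 4.078334; PMT = 30100 / 4.078334 = 7,380.4649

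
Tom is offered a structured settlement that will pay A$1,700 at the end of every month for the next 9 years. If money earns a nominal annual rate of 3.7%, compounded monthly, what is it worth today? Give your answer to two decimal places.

With 12 periods per year: i = 0.00308333, n = 108.
Annuity factor a(108|0.00308333) = 91.739187; PV = 1700 × 91.739187 = 155,956.6186

A$155,956.62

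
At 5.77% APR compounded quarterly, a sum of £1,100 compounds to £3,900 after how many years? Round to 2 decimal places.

22.09 years

Periodic rate i = 0.0577/4 = 0.014425.
n = ln(3900/1100) / ln(1+0.014425) = ln(3.54545) / 0.014322 = 88.3725 quarters
= 88.3725/4 years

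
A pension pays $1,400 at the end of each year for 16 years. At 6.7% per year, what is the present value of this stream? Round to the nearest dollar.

Annuity factor a(16|0.067) = 9.637336; PV = 1400 × 9.637336 = 13,492.2706

$13,492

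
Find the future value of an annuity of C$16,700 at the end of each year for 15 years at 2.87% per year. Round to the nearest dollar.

C$307,659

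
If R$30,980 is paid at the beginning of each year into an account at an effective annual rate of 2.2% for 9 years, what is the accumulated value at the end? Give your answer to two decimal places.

R$311,360.65

FV = 30980 × [(1+0.022)^9 − 1] / 0.022 × (1+i) = 30980 × 10.050376 = 311,360.6549
Payments are at the start of each period, so multiply by (1+i).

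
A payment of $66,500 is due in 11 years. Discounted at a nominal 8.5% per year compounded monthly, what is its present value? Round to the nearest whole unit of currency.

$26,193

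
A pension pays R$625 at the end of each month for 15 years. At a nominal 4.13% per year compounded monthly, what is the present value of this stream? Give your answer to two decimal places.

R$83,755.53

i = 0.0413/12 = 0.00344167 per month; n = 15·12 = 180.
PV = 625 × [1 − (1+0.00344167)^(−180)] / 0.00344167 = 625 × 134.008842 = 83,755.5264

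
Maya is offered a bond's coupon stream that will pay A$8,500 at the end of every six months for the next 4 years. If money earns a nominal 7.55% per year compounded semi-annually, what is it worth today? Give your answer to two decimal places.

i = 0.0755/2 = 0.03775 per half-year; n = 4·2 = 8.
Annuity factor a(8|0.03775) = 6.795741; PV = 8500 × 6.795741 = 57,763.7977

A$57,763.80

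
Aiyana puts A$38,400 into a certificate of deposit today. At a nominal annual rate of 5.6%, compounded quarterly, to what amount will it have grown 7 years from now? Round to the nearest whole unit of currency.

Periodic rate i = 0.056/4 = 0.014; n = 7 × 4 = 28 periods.
FV = 38,400 × (1 + 0.014)^28 = 56,675.3178

A$56,675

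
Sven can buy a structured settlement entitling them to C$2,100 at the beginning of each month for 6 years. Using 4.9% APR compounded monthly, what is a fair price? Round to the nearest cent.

C$131,305.13

i = 0.049/12 = 0.00408333 per month; n = 6·12 = 72.
PV = 2100 × [1 − (1+0.00408333)^(−72)] / 0.00408333 × (1+i) = 2100 × 62.526254 = 131,305.1326
Payments are at the start of each period, so multiply by (1+i).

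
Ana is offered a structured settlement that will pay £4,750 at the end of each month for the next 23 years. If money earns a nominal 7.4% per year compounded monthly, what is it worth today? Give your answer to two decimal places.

Periodic rate i = 0.074/12 = 0.00616667; n = 23 × 12 = 276 periods.
Annuity factor a(276|0.00616667) = 132.442074; PV = 4750 × 132.442074 = 629,099.8504

£629,099.85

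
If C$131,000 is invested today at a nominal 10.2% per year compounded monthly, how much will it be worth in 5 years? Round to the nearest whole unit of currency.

C$217,683

i = 0.102/12 = 0.0085 per month; n = 5·12 = 60.
131,000 × (1+0.0085)^60 = 131,000 × 1.661706 = 217,683.4684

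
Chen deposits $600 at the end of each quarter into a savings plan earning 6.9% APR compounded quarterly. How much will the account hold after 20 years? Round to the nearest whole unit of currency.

$101,857

Periodic rate i = 0.069/4 = 0.01725; n = 20 × 4 = 80 periods.
Accumulation factor s(80|0.01725) = 169.762413; FV = 600 × 169.762413 = 101,857.4478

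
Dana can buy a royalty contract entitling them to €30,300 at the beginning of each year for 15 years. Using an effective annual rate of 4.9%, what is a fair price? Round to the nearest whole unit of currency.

PV = 30300 × [1 − (1+0.049)^(−15)] / 0.049 × (1+i) = 30300 × 10.962234 = 332,155.6869
Payments are at the start of each period, so multiply by (1+i).

€332,156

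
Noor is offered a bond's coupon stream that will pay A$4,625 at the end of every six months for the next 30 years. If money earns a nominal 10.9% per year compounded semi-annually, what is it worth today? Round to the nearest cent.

A$81,347.43

Periodic rate i = 0.109/2 = 0.0545; n = 30 × 2 = 60 periods.
PV = 4625 × [1 − (1+0.0545)^(−60)] / 0.0545 = 4625 × 17.588633 = 81,347.4269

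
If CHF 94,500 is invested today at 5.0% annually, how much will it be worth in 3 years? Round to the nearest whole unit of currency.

94,500 × (1+0.05)^3 = 94,500 × 1.157625 = 109,395.5625

CHF 109,396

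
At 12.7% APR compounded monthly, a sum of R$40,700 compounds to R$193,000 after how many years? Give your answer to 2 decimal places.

12.32 years

Periodic rate i = 0.127/12 = 0.0105833.
n = ln(193000/40700) / ln(1+0.0105833) = ln(4.74201) / 0.010528 = 147.8442 months
= 147.8442/12 years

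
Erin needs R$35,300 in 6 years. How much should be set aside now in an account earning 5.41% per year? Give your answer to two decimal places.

R$25,732.61

Discount factor = (1+0.0541)^(−6) = 0.728969; PV = 35,300 × 0.728969 = 25,732.6093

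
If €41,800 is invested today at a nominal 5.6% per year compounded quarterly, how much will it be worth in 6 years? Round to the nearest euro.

€58,356

With 4 periods per year: i = 0.014, n = 24.
FV = PV·(1+i)^n = 41,800 × 1.396082 = 58,356.2266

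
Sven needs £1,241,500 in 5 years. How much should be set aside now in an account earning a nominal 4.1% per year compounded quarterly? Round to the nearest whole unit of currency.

£1,012,441

Periodic rate i = 0.041/4 = 0.01025; n = 5 × 4 = 20 periods.
Discount factor = (1+0.01025)^(−20) = 0.815498; PV = 1,241,500 × 0.815498 = 1,012,440.5745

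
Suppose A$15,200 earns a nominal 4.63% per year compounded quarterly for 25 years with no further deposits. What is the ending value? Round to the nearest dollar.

A$48,045

i = 0.0463/4 = 0.011575 per quarter; n = 25·4 = 100.
15,200 × (1+0.011575)^100 = 15,200 × 3.160886 = 48,045.4600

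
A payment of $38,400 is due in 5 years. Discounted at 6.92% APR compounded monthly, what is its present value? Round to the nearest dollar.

Periodic rate i = 0.0692/12 = 0.00576667; n = 5 × 12 = 60 periods.
Discount factor = (1+0.00576667)^(−60) = 0.708216; PV = 38,400 × 0.708216 = 27,195.4934

$27,195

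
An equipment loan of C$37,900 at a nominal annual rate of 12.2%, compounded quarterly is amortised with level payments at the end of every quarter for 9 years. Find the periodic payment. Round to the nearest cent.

C$1,748.94

With 4 periods per year: i = 0.0305, n = 36.
PMT = 37900 / ( [1 − (1+0.0305)^(−36)] / 0.0305 ) = 37900 / 21.670277 = 1,748.9393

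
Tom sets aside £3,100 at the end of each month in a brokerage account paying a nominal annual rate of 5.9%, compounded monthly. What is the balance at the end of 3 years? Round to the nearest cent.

Periodic rate i = 0.059/12 = 0.00491667; n = 3 × 12 = 36 periods.
Accumulation factor s(36|0.00491667) = 39.277327; FV = 3100 × 39.277327 = 121,759.7127

£121,759.71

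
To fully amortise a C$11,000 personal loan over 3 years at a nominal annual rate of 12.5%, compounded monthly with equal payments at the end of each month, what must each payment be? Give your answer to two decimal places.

Periodic rate i = 0.125/12 = 0.0104167; n = 3 × 12 = 36 periods.
PMT = 11000 / ( [1 − (1+0.0104167)^(−36)] / 0.0104167 ) = 11000 / 29.892126 = 367.9899

C$367.99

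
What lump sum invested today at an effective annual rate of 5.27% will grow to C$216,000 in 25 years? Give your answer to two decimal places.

PV = 216,000 / (1 + 0.0527)^25 = 216,000 / 3.610901 = 59,818.8663

C$59,818.87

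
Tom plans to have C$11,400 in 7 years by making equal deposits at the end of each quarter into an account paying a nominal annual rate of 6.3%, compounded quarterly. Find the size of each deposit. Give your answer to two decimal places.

C$327.09

With 4 periods per year: i = 0.01575, n = 28.
FV-annuity factor = 34.852580; PMT = 11400 / 34.852580 = 327.0920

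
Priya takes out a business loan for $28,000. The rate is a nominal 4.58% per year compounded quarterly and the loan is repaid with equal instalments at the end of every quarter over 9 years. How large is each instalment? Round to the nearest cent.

Periodic rate i = 0.0458/4 = 0.01145; n = 9 × 4 = 36 periods.
PMT = 28000 / ( [1 − (1+0.01145)^(−36)] / 0.01145 ) = 28000 / 29.367294 = 953.4416

$953.44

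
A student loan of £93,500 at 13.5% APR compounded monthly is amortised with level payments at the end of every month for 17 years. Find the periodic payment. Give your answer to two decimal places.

With 12 periods per year: i = 0.01125, n = 204.
Annuity-PV factor = 79.816818; PMT = 93500 / 79.816818 = 1,171.4323

£1,171.43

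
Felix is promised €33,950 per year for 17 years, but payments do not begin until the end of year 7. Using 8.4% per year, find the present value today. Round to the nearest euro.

€185,882

Value one period before first payment (t=6): 33950 × [1 − (1+0.084)^(−17)] / 0.084 = 33950 × 8.883260 = 301,586.6666
PV₀ = 301,586.6666 / (1+0.084)^6 = 301,586.6666 / 1.622466 = 185,881.6179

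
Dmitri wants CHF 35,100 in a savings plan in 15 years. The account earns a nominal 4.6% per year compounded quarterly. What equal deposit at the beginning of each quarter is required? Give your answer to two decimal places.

CHF 404.78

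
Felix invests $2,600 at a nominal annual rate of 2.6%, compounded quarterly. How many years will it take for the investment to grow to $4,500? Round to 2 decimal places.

21.17 years

Periodic rate i = 0.026/4 = 0.0065.
n = ln(4500/2600) / ln(1+0.0065) = ln(1.73077) / 0.006479 = 84.6687 quarters
= 84.6687/4 years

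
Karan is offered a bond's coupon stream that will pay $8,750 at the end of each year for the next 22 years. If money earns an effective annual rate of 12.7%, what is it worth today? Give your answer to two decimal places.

PV = 8750 × [1 − (1+0.127)^(−22)] / 0.127 = 8750 × 7.306641 = 63,933.1073

$63,933.11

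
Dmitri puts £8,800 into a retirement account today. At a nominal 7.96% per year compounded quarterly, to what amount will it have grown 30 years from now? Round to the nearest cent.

£93,625.40

Periodic rate i = 0.0796/4 = 0.0199; n = 30 × 4 = 120 periods.
FV = PV·(1+i)^n = 8,800 × 10.639250 = 93,625.4000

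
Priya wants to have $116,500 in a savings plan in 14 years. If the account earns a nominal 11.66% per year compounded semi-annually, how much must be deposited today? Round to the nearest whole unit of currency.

$23,839

Periodic rate i = 0.1166/2 = 0.0583; n = 14 × 2 = 28 periods.
Discount factor = (1+0.0583)^(−28) = 0.204623; PV = 116,500 × 0.204623 = 23,838.5389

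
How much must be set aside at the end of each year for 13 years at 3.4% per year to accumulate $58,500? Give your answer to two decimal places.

$3,653.39

FV-annuity factor = 16.012519; PMT = 58500 / 16.012519 = 3,653.3915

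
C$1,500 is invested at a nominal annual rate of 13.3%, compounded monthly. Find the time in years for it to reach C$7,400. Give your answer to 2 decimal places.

12.07 years

Periodic rate i = 0.133/12 = 0.0110833.
n = ln(7400/1500) / ln(1+0.0110833) = ln(4.93333) / 0.011022 = 144.7979 months
= 144.7979/12 years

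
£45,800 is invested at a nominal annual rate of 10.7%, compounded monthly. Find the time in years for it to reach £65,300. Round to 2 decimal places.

Periodic rate i = 0.107/12 = 0.00891667.
(1+i)^n = 65300/45800 = 1.42576, so n = ln 1.42576 / ln 1.00892 = 39.9574 months
= 39.9574/12 years

3.33 years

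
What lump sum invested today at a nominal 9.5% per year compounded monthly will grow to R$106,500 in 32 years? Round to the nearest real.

R$5,156

i = 0.095/12 = 0.00791667 per month; n = 32·12 = 384.
Discount factor = (1+0.00791667)^(−384) = 0.048411; PV = 106,500 × 0.048411 = 5,155.7633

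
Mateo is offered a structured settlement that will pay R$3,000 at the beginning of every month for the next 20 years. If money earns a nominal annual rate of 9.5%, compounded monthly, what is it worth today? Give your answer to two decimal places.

Periodic rate i = 0.095/12 = 0.00791667; n = 20 × 12 = 240 periods.
PV = PMT · [1 − (1+i)^(−n)] / i × (1+i) = 3000 · 108.130345 = 324,391.0342
(Beginning-of-period payments → annuity-due factor ×(1+i).)

R$324,391.03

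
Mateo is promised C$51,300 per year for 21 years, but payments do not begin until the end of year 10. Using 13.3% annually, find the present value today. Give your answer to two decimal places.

C$116,263.98

Value one period before first payment (t=9): 51300 × [1 − (1+0.133)^(−21)] / 0.133 = 51300 × 6.972637 = 357,696.2544
Discount back 9 years: 357,696.2544 × (1+0.133)^(−9) = 357,696.2544 × 0.325036 = 116,263.9848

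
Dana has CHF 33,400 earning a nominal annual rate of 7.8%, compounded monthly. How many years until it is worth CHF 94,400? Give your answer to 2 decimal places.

Periodic rate i = 0.078/12 = 0.0065.
(1+i)^n = 94400/33400 = 2.82635, so n = ln 2.82635 / ln 1.0065 = 160.3628 months
= 160.3628/12 years

13.36 years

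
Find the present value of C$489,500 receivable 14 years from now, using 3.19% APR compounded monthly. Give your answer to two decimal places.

i = 0.0319/12 = 0.00265833 per month; n = 14·12 = 168.
Discount factor = (1+0.00265833)^(−168) = 0.640179; PV = 489,500 × 0.640179 = 313,367.6237

C$313,367.62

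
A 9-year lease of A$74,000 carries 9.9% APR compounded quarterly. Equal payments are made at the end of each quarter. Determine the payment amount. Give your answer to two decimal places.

Periodic rate i = 0.099/4 = 0.02475; n = 9 × 4 = 36 periods.
PMT = 74000 / ( [1 − (1+0.02475)^(−36)] / 0.02475 ) = 74000 / 23.647690 = 3,129.2697

A$3,129.27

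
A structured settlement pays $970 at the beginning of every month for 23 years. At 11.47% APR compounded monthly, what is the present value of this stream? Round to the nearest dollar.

With 12 periods per year: i = 0.00955833, n = 276.
Annuity factor a(276|0.00955833) × (1+i) = 97.973982; PV = 970 × 97.973982 = 95,034.7629
Payments are at the start of each period, so multiply by (1+i).

$95,035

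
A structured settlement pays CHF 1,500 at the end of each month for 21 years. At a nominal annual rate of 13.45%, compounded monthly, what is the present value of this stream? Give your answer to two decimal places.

CHF 125,762.05

With 12 periods per year: i = 0.0112083, n = 252.
Annuity factor a(252|0.0112083) = 83.841369; PV = 1500 × 83.841369 = 125,762.0540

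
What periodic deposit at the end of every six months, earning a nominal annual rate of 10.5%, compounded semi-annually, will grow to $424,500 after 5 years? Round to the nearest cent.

$33,357.85

Periodic rate i = 0.105/2 = 0.0525; n = 5 × 2 = 10 periods.
PMT = 424500 / ( [(1+0.0525)^10 − 1] / 0.0525 ) = 424500 / 12.725638 = 33,357.8550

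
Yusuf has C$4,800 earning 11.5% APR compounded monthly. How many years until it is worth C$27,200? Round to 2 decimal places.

15.16 years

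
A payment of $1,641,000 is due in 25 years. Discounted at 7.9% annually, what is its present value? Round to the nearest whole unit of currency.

$245,229

Discount factor = (1+0.079)^(−25) = 0.149439; PV = 1,641,000 × 0.149439 = 245,229.3596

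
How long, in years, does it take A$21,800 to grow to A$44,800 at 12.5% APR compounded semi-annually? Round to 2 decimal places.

5.94 years

Periodic rate i = 0.125/2 = 0.0625.
n = ln(44800/21800) / ln(1+0.0625) = ln(2.05505) / 0.060625 = 11.8813 half-years
= 11.8813/2 years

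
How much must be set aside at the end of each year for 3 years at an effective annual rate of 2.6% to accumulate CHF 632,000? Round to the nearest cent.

PMT = 632000 / ( [(1+0.026)^3 − 1] / 0.026 ) = 632000 / 3.078676 = 205,283.0502

CHF 205,283.05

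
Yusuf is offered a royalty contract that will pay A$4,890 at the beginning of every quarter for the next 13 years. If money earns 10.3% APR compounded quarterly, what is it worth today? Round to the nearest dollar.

With 4 periods per year: i = 0.02575, n = 52.
Annuity factor a(52|0.02575) × (1+i) = 29.215430; PV = 4890 × 29.215430 = 142,863.4512
(annuity-due: payments at period start, so ×(1+i).)

A$142,863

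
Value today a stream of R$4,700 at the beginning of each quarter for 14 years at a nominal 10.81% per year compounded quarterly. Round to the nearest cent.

R$138,491.62

With 4 periods per year: i = 0.027025, n = 56.
PV = PMT · [1 − (1+i)^(−n)] / i × (1+i) = 4700 · 29.466303 = 138,491.6222
(Beginning-of-period payments → annuity-due factor ×(1+i).)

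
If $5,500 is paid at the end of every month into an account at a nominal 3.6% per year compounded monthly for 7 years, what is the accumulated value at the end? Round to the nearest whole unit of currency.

i = 0.036/12 = 0.003 per month; n = 7·12 = 84.
FV = PMT · [(1+i)^n − 1] / i = 5500 · 95.370255 = 524,536.4043

$524,536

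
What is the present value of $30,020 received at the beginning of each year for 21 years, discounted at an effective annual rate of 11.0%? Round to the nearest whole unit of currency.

PV = 30020 × [1 − (1+0.11)^(−21)] / 0.11 × (1+i) = 30020 × 8.963328 = 269,079.1101
(Beginning-of-period payments → annuity-due factor ×(1+i).)

$269,079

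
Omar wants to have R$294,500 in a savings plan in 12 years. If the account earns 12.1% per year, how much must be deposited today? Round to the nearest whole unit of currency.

R$74,786

Discount factor = (1+0.121)^(−12) = 0.253941; PV = 294,500 × 0.253941 = 74,785.5941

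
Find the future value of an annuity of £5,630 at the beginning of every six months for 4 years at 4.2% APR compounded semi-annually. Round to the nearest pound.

£49,512

Periodic rate i = 0.042/2 = 0.021; n = 4 × 2 = 8 periods.
FV = PMT · [(1+i)^n − 1] / i × (1+i) = 5630 · 8.794236 = 49,511.5472
(annuity-due: payments at period start, so ×(1+i).)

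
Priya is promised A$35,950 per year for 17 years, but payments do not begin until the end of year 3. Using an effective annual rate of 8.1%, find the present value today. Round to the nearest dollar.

A$278,759

Value one period before first payment (t=2): 35950 × [1 − (1+0.081)^(−17)] / 0.081 = 35950 × 9.061112 = 325,746.9609
PV₀ = 325,746.9609 / (1+0.081)^2 = 325,746.9609 / 1.168561 = 278,759.0557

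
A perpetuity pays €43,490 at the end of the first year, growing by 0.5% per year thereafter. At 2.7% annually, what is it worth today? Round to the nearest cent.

PV = PMT / (i − g) = 43490 / (0.027 − 0.005) = 43490 / 0.022000 = 1,976,818.1818

€1,976,818.18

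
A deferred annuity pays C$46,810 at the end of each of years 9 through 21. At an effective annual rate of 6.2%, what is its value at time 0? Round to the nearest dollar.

Value one period before first payment (t=8): 46810 × [1 − (1+0.062)^(−13)] / 0.062 = 46810 × 8.750167 = 409,595.3071
PV₀ = 409,595.3071 / (1+0.062)^8 = 409,595.3071 / 1.618066 = 253,138.8706

C$253,139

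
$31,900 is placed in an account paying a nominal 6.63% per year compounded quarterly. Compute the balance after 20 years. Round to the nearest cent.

With 4 periods per year: i = 0.016575, n = 80.
FV = 31,900 × (1 + 0.016575)^80 = 118,835.0891

$118,835.09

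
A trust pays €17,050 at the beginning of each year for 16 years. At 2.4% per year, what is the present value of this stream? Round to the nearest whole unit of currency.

€229,714

PV = PMT · [1 − (1+i)^(−n)] / i × (1+i) = 17050 · 13.472949 = 229,713.7747
(annuity-due: payments at period start, so ×(1+i).)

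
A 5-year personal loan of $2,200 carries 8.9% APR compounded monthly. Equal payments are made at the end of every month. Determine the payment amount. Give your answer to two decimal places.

i = 0.089/12 = 0.00741667 per month; n = 5·12 = 60.
Annuity-PV factor = 48.286189; PMT = 2200 / 48.286189 = 45.5617

$45.56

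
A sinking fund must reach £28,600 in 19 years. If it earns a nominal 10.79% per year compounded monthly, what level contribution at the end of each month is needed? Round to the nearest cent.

£38.39

Periodic rate i = 0.1079/12 = 0.00899167; n = 19 × 12 = 228 periods.
FV-annuity factor = 744.892622; PMT = 28600 / 744.892622 = 38.3948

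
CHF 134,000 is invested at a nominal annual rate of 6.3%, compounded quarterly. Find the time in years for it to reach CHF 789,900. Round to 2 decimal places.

28.38 years

Periodic rate i = 0.063/4 = 0.01575.
(1+i)^n = 789900/134000 = 5.89478, so n = ln 5.89478 / ln 1.01575 = 113.5239 quarters
= 113.5239/4 years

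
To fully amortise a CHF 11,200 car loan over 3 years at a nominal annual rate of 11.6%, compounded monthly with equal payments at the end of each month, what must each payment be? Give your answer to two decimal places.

CHF 369.86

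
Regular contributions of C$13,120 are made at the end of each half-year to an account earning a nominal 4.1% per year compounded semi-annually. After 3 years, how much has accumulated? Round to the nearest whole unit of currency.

C$82,866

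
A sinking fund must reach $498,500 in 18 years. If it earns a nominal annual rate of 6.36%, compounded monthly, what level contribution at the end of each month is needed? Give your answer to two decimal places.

Periodic rate i = 0.0636/12 = 0.0053; n = 18 × 12 = 216 periods.
PMT = 498500 / ( [(1+0.0053)^216 − 1] / 0.0053 ) = 498500 / 402.326309 = 1,239.0440

$1,239.04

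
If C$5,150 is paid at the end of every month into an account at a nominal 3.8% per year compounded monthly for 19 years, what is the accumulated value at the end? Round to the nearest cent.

Periodic rate i = 0.038/12 = 0.00316667; n = 19 × 12 = 228 periods.
FV = PMT · [(1+i)^n − 1] / i = 5150 · 333.536597 = 1,717,713.4723

C$1,717,713.47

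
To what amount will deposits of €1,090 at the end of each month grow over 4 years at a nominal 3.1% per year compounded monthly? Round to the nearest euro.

€55,626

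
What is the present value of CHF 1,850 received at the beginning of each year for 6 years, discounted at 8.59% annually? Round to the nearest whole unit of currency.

PV = 1850 × [1 − (1+0.0859)^(−6)] / 0.0859 × (1+i) = 1850 × 4.931385 = 9,123.0624
Payments are at the start of each period, so multiply by (1+i).

CHF 9,123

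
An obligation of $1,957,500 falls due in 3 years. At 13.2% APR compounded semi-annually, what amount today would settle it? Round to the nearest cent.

Periodic rate i = 0.132/2 = 0.066; n = 3 × 2 = 6 periods.
PV = FV·(1+i)^(−n) = 1,957,500 × 0.681486 = 1,334,008.3334

$1,334,008.33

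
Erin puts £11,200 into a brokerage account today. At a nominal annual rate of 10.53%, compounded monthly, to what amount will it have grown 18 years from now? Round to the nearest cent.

i = 0.1053/12 = 0.008775 per month; n = 18·12 = 216.
FV = 11,200 × (1 + 0.008775)^216 = 73,924.6286

£73,924.63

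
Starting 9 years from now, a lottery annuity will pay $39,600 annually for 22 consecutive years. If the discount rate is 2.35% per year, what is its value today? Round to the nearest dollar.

$559,900

Value one period before first payment (t=8): 39600 × [1 − (1+0.0235)^(−22)] / 0.0235 = 39600 × 17.026208 = 674,237.8222
PV₀ = 674,237.8222 / (1+0.0235)^8 = 674,237.8222 / 1.204212 = 559,899.8294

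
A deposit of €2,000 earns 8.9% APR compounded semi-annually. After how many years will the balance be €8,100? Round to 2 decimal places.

16.06 years

Periodic rate i = 0.089/2 = 0.0445.
n = ln(8100/2000) / ln(1+0.0445) = ln(4.05000) / 0.043538 = 32.1261 half-years
= 32.1261/2 years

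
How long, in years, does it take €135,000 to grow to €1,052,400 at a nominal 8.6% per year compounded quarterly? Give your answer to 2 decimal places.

24.13 years

Periodic rate i = 0.086/4 = 0.0215.
(1+i)^n = 1.0524e+06/135000 = 7.79556, so n = ln 7.79556 / ln 1.0215 = 96.5373 quarters
= 96.5373/4 years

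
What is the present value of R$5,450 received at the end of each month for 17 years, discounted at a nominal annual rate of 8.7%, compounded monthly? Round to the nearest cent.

R$579,515.80

Periodic rate i = 0.087/12 = 0.00725; n = 17 × 12 = 204 periods.
PV = 5450 × [1 − (1+0.00725)^(−204)] / 0.00725 = 5450 × 106.333174 = 579,515.7983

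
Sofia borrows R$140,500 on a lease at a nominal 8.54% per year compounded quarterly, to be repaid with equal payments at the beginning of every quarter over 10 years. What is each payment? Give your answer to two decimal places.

Periodic rate i = 0.0854/4 = 0.02135; n = 10 × 4 = 40 periods.
Annuity-PV factor × (1+i) = 27.289299; PMT = 140500 / 27.289299 = 5,148.5383

R$5,148.54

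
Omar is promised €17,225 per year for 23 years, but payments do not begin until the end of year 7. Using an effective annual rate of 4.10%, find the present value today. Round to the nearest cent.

€199,109.43

Value one period before first payment (t=6): 17225 × [1 − (1+0.041)^(−23)] / 0.041 = 17225 × 14.710823 = 253,393.9303
PV₀ = 253,393.9303 / (1+0.041)^6 = 253,393.9303 / 1.272637 = 199,109.4307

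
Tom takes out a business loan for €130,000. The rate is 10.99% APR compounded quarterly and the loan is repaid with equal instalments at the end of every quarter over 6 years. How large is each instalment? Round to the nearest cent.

€7,468.88

i = 0.1099/4 = 0.027475 per quarter; n = 6·4 = 24.
Annuity-PV factor = 17.405543; PMT = 130000 / 17.405543 = 7,468.8849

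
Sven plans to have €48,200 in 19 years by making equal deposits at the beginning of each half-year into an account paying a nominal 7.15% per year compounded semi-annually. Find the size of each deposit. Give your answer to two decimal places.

Periodic rate i = 0.0715/2 = 0.03575; n = 19 × 2 = 38 periods.
PMT = 48200 / ( [(1+0.03575)^38 − 1] / 0.03575 × (1+i) ) = 48200 / 81.097395 = 594.3471

€594.35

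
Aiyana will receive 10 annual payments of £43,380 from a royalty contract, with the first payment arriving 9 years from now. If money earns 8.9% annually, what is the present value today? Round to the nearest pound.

Value one period before first payment (t=8): 43380 × [1 − (1+0.089)^(−10)] / 0.089 = 43380 × 6.446003 = 279,627.5961
PV₀ = 279,627.5961 / (1+0.089)^8 = 279,627.5961 / 1.977985 = 141,369.9131

£141,370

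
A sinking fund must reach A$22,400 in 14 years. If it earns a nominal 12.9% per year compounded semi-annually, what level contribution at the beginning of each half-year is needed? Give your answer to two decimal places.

With 2 periods per year: i = 0.0645, n = 28.
PMT = 22400 / ( [(1+0.0645)^28 − 1] / 0.0645 × (1+i) ) = 22400 / 78.483216 = 285.4113

A$285.41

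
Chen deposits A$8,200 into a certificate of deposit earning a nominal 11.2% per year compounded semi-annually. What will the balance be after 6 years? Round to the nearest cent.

A$15,768.15

Periodic rate i = 0.112/2 = 0.056; n = 6 × 2 = 12 periods.
8,200 × (1+0.056)^12 = 8,200 × 1.922946 = 15,768.1547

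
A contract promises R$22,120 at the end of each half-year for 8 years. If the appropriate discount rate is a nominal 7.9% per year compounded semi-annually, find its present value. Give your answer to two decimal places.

Periodic rate i = 0.079/2 = 0.0395; n = 8 × 2 = 16 periods.
PV = PMT · [1 − (1+i)^(−n)] / i = 22120 · 11.695393 = 258,702.0836

R$258,702.08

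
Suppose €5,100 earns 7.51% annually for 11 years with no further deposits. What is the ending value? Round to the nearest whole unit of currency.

FV = PV·(1+i)^n = 5,100 × 2.217877 = 11,311.1733

€11,311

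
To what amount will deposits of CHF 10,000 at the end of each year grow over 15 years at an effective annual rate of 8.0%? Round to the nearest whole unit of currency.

Accumulation factor s(15|0.08) = 27.152114; FV = 10000 × 27.152114 = 271,521.1393

CHF 271,521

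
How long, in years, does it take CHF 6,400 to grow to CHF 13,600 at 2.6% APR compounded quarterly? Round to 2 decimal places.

29.09 years

Periodic rate i = 0.026/4 = 0.0065.
(1+i)^n = 13600/6400 = 2.12500, so n = ln 2.12500 / ln 1.0065 = 116.3414 quarters
= 116.3414/4 years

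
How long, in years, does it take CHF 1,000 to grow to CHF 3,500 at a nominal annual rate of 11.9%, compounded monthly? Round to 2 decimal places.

10.58 years

Periodic rate i = 0.119/12 = 0.00991667.
n = ln(3500/1000) / ln(1+0.00991667) = ln(3.50000) / 0.009868 = 126.9544 months
= 126.9544/12 years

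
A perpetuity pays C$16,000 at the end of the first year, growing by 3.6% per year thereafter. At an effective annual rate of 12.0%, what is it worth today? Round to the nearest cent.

PV = D₁/(r − g) = 16000/(0.12 − 0.036) = 190,476.1905

C$190,476.19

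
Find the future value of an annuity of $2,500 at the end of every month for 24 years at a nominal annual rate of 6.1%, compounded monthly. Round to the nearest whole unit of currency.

i = 0.061/12 = 0.00508333 per month; n = 24·12 = 288.
FV = PMT · [(1+i)^n − 1] / i = 2500 · 650.599705 = 1,626,499.2621

$1,626,499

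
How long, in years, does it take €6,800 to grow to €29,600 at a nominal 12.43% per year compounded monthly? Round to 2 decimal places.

Periodic rate i = 0.1243/12 = 0.0103583.
(1+i)^n = 29600/6800 = 4.35294, so n = ln 4.35294 / ln 1.01036 = 142.7311 months
= 142.7311/12 years

11.89 years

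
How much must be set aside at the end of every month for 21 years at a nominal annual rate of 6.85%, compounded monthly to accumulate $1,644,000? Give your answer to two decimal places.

$2,935.25

With 12 periods per year: i = 0.00570833, n = 252.
FV-annuity factor = 560.087698; PMT = 1.644e+06 / 560.087698 = 2,935.2546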